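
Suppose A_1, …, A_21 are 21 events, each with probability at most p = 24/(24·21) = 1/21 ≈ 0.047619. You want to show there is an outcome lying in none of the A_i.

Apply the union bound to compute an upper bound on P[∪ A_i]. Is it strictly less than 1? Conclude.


Union bound: P[∪_{i=1}^{21} A_i] ≤ Σ_i P[A_i] ≤ 21·p = 21·(1/21) = 1.
Numerically: 1 ≈ 1.000000.
Is 1 < 1? NO.
Since the bound 1 is ≥ 1, the union bound is uninformative here; it does NOT by itself certify existence.

21·p = 1 ≈ 1.000000; existence NOT certified by the union bound.


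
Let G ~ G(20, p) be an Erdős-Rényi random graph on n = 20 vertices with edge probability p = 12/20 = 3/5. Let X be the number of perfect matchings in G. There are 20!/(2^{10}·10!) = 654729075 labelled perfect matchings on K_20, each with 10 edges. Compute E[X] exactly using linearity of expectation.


K_20 has 20!/(2^{10}·10!) = 654729075 labelled perfect matchings.
For each such perfect matching H, let X_H = 1 if all 10 edges of H are present in G. Then P[X_H = 1] = p^{10} = (3/5)^{10} = 59049/9765625.
Summing the indicators: E[X] = Σ_H E[X_H] = 654729075 · p^{10} = 654729075 · 59049/9765625 = 1546443885987/390625.
Numerically: E[X] ≈ 3.959e+06.

E[X] = 654729075 · (3/5)^{10} = 1546443885987/390625 ≈ 3.959e+06.


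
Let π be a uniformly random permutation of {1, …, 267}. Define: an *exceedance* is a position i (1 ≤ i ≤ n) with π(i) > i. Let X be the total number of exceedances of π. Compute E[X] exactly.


Write X = Σ_{i=1}^{267} X_i, where X_i = 1_{π(i) > i}.
For each fixed i, π(i) is uniform over {1, …, 267} (marginal of a uniform permutation), so P[π(i) > i] = (n − i)/n. Summing: Σ_{i=1}^{267} (n − i)/n = (0 + 1 + … + 266)/267 = 267(267 − 1)/(2·267) = (267 − 1)/2.
Hence E[X] = Σ_{i=1}^{267} (267 − i)/267 = 133 ≈ 133.0000.

E[X] = 133 = 133.0000.


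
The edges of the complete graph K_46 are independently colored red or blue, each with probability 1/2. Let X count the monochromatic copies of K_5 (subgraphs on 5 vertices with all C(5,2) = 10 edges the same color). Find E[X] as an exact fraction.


Let X = Σ_S X_S over the C(46, 5) = 1370754 subsets S of size 5, where X_S = 1 if the K_5 on S is monochromatic.
For a fixed S, the K_5 on S has C(5, 2) = 10 edges. P[all 10 edges red] = (1/2)^10, and likewise for blue, so P[monochromatic] = 2·(1/2)^10 = 2^{1 − 10} = 1/512.
By linearity: E[X] = C(46, 5) · 2^{1 − 10} = 1370754 · 1/512 = 685377/256.
Numerically: E[X] ≈ 2677.253906.

E[X] = C(46,5)·2^(1−C(5,2)) = 685377/256 ≈ 2677.253906.


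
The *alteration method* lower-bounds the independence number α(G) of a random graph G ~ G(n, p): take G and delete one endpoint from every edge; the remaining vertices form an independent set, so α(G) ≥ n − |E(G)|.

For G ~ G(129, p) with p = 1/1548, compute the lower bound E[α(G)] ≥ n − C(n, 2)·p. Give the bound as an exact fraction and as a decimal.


E[|E(G)|] = C(129, 2)·p = 8256 · (1/1548) = 16/3.
E[α(G)] ≥ n − E[|E(G)|] = 129 − 16/3 = 371/3.
Numerically: ≈ 123.66667.
(This is only a lower bound; the true E[α(G)] may be larger.)

E[α(G)] ≥ 371/3 ≈ 123.66667.


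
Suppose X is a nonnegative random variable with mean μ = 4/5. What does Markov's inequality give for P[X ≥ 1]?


μ = E[X] = 4/5, a = 1.
Markov: P[X ≥ 1] ≤ μ/a = (4/5)/1 = 4/5.
Numerically: ≈ 0.80000.
(Since a = 1 > μ = 0.80000, the bound 4/5 is < 1 and informative.)

P[X ≥ 1] ≤ 4/5 ≈ 0.80000.


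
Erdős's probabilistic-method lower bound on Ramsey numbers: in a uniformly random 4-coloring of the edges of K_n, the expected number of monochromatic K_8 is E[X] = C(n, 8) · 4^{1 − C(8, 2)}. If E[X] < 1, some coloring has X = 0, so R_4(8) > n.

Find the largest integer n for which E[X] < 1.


We need C(n, 8) · 4^{1 − 28} < 1, i.e. C(n, 8) < 4^{28 − 1} = 18014398509481984.
Check values of n near the boundary:
  n = 402: C(402, 8) = 15770615726749950; 15770615726749950 < 18014398509481984? YES
  n = 403: C(403, 8) = 16090020602228430; 16090020602228430 < 18014398509481984? YES
  n = 404: C(404, 8) = 16415071523485570; 16415071523485570 < 18014398509481984? YES
  n = 405: C(405, 8) = 16745853821188050; 16745853821188050 < 18014398509481984? YES
  n = 406: C(406, 8) = 17082453897995850; 17082453897995850 < 18014398509481984? YES
  n = 407: C(407, 8) = 17424959239309050; 17424959239309050 < 18014398509481984? YES
  n = 408: C(408, 8) = 17773458424095231; 17773458424095231 < 18014398509481984? YES
  n = 409: C(409, 8) = 18128041135797879; 18128041135797879 < 18014398509481984? NO
  n = 410: C(410, 8) = 18488798173326195; 18488798173326195 < 18014398509481984? NO
  n = 411: C(411, 8) = 18855821462126715; 18855821462126715 < 18014398509481984? NO
The largest n with C(n, 8) < 18014398509481984 is n = 408 (where E[X] = 17773458424095231/18014398509481984 ≈ 0.987). Hence R_4(8) > 408, i.e. R_4(8) ≥ 409.

Largest n = 408; hence R_4(8) > 408.


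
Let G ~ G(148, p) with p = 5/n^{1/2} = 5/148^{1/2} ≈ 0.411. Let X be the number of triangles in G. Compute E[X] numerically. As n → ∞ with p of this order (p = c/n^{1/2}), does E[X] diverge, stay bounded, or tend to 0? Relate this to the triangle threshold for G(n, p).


Number of potential triangles: C(148, 3) = 529396.
Each occurs with probability p³ ≈ (0.411)³ ≈ 6.942525e-02.
By linearity: E[X] = C(148, 3)·p³ ≈ 529396 · 6.942525e-02 ≈ 36753.4486.
Since α = 1/2 < 1, p = c/n^{1/2} ≫ 1/n is above the triangle threshold p ~ 1/n. Asymptotically E[X] ~ (c³/6)·n^{3(1−α)} = (5³/6)·n^{1.5} → ∞; triangles are abundant w.h.p.

E[X] ≈ 36753.4486; in regime p = Θ(1/n^{1/2}) E[X] diverges (above the triangle threshold p ~ 1/n).


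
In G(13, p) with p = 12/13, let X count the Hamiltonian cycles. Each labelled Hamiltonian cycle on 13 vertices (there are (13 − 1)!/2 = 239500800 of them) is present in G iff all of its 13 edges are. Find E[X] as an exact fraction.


K_13 has (13 − 1)!/2 = 239500800 labelled Hamiltonian cycles.
For each such Hamiltonian cycle H, let X_H = 1 if all 13 edges of H are present in G. Then P[X_H = 1] = p^{13} = (12/13)^{13} = 106993205379072/302875106592253.
Summing the indicators: E[X] = Σ_H E[X_H] = 239500800 · p^{13} = 239500800 · 106993205379072/302875106592253 = 25624958282852047257600/302875106592253.
Numerically: E[X] ≈ 8.46e+07.

E[X] = 239500800 · (12/13)^{13} = 25624958282852047257600/302875106592253 ≈ 8.46e+07.


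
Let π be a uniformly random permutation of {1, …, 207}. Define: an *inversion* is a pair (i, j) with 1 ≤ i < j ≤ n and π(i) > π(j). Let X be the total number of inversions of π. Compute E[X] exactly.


Write X = Σ X_I over the C(207, 2) = 21321 pairs i < j, with X_I the indicator of one inversion.
There are 21321 indicators.
For each fixed pair i < j, the values π(i) and π(j) are two distinct elements of {1, …, 207} in uniformly random order; by symmetry P[π(i) > π(j)] = 1/2.
By linearity: E[X] = 21321 · (1/2) = C(207, 2) · (1/2) = 21321/2 = 21321/2 ≈ 10660.500.

E[X] = 21321/2 = 10660.500.


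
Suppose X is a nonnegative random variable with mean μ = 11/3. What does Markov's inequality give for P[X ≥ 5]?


μ = E[X] = 11/3, a = 5.
Markov: P[X ≥ 5] ≤ μ/a = (11/3)/5 = 11/15.
Numerically: ≈ 0.733.
(Since a = 5 > μ = 3.667, the bound 11/15 is < 1 and informative.)

P[X ≥ 5] ≤ 11/15 ≈ 0.733.


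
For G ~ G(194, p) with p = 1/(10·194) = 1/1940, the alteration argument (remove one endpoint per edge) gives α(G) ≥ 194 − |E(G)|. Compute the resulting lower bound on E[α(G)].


E[|E(G)|] = C(194, 2)·p = 18721 · (1/1940) = 193/20.
E[α(G)] ≥ n − E[|E(G)|] = 194 − 193/20 = 3687/20.
Numerically: ≈ 184.350000.
(This is only a lower bound; the true E[α(G)] may be larger.)

E[α(G)] ≥ 3687/20 ≈ 184.350000.


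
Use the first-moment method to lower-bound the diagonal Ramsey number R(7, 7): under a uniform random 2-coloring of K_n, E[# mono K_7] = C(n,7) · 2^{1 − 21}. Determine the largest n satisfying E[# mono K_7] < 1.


We need C(n, 7) · 2^{1 − 21} < 1, i.e. C(n, 7) < 2^{21 − 1} = 1048576.
Check values of n near the boundary:
  n = 22: C(22, 7) = 170544; 170544 < 1048576? YES
  n = 23: C(23, 7) = 245157; 245157 < 1048576? YES
  n = 24: C(24, 7) = 346104; 346104 < 1048576? YES
  n = 25: C(25, 7) = 480700; 480700 < 1048576? YES
  n = 26: C(26, 7) = 657800; 657800 < 1048576? YES
  n = 27: C(27, 7) = 888030; 888030 < 1048576? YES
  n = 28: C(28, 7) = 1184040; 1184040 < 1048576? NO
  n = 29: C(29, 7) = 1560780; 1560780 < 1048576? NO
  n = 30: C(30, 7) = 2035800; 2035800 < 1048576? NO
The largest n with C(n, 7) < 1048576 is n = 27 (where E[X] = 444015/524288 ≈ 0.8469). Hence R(7, 7) > 27, i.e. R(7, 7) ≥ 28.

Largest n = 27; hence R(7, 7) > 27.


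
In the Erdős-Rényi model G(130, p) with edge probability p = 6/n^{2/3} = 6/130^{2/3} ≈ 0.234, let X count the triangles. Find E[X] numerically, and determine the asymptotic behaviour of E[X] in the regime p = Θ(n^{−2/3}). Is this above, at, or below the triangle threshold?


Number of potential triangles: C(130, 3) = 357760.
Each occurs with probability p³ ≈ (0.234)³ ≈ 1.27811e-02.
By linearity: E[X] = C(130, 3)·p³ ≈ 357760 · 1.27811e-02 ≈ 4572.554.
Since α = 2/3 < 1, p = c/n^{2/3} ≫ 1/n is above the triangle threshold p ~ 1/n. Asymptotically E[X] ~ (c³/6)·n^{3(1−α)} = (6³/6)·n^{1} → ∞; triangles are abundant w.h.p.

E[X] ≈ 4572.554; in regime p = Θ(1/n^{2/3}) E[X] diverges (above the triangle threshold p ~ 1/n).


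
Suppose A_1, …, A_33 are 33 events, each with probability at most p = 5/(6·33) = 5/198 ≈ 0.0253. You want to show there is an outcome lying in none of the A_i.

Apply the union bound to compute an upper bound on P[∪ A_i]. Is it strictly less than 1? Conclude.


Union bound: P[∪_{i=1}^{33} A_i] ≤ Σ_i P[A_i] ≤ 33·p = 33·(5/198) = 5/6.
Numerically: 5/6 ≈ 0.8333.
Is 5/6 < 1? YES.
Since P[∪ A_i] ≤ 5/6 < 1, the complement has P[∩ A_i^c] ≥ 1 − 5/6 = 1/6 > 0, so some outcome avoids every A_i.

33·p = 5/6 ≈ 0.8333; existence CERTIFIED by the union bound.


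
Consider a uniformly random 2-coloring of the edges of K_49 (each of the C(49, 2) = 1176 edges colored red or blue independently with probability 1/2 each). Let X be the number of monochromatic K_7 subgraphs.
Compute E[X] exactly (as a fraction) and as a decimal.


Let X = Σ_S X_S over the C(49, 7) = 85900584 subsets S of size 7, where X_S = 1 if the K_7 on S is monochromatic.
For a fixed S, the K_7 on S has C(7, 2) = 21 edges. P[all 21 edges red] = (1/2)^21, and likewise for blue, so P[monochromatic] = 2·(1/2)^21 = 2^{1 − 21} = 1/1048576.
Summing: E[X] = C(49, 7) · 2^{1 − 21} = 85900584 · 1/1048576 = 10737573/131072.
Numerically: E[X] ≈ 81.921181.

E[X] = C(49,7)·2^(1−C(7,2)) = 10737573/131072 ≈ 81.921181.


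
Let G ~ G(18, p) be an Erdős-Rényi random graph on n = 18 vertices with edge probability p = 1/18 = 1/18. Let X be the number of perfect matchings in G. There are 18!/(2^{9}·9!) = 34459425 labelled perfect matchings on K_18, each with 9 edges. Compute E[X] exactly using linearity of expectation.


K_18 has 18!/(2^{9}·9!) = 34459425 labelled perfect matchings.
For each such perfect matching H, let X_H = 1 if all 9 edges of H are present in G. Then P[X_H = 1] = p^{9} = (1/18)^{9} = 1/198359290368.
Summing the indicators: E[X] = Σ_H E[X_H] = 34459425 · p^{9} = 34459425 · 1/198359290368 = 425425/2448880128.
Numerically: E[X] ≈ 0.00017372.

E[X] = 34459425 · (1/18)^{9} = 425425/2448880128 ≈ 0.00017372.


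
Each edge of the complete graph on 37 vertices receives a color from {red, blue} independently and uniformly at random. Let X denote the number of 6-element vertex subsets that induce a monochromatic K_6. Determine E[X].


Let X = Σ_S X_S over the C(37, 6) = 2324784 subsets S of size 6, where X_S = 1 if the K_6 on S is monochromatic.
For a fixed S, the K_6 on S has C(6, 2) = 15 edges. P[all 15 edges red] = (1/2)^15, and likewise for blue, so P[monochromatic] = 2·(1/2)^15 = 2^{1 − 15} = 1/16384.
Summing: E[X] = C(37, 6) · 2^{1 − 15} = 2324784 · 1/16384 = 145299/1024.
Numerically: E[X] ≈ 141.894.

E[X] = C(37,6)·2^(1−C(6,2)) = 145299/1024 ≈ 141.894.


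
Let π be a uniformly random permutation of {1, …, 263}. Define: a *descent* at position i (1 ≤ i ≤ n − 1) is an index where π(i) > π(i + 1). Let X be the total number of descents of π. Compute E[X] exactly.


Write X = Σ X_I over i = 1, …, 262, with X_I the indicator of one descent.
There are 262 indicators.
For each fixed i, the pair (π(i), π(i+1)) is a uniformly random ordered pair of distinct values from {1, …, 263}; by symmetry P[π(i) > π(i+1)] = 1/2.
By linearity: E[X] = 262 · (1/2) = (263 − 1) · (1/2) = 131 ≈ 131.0000.

E[X] = 131 = 131.0000.


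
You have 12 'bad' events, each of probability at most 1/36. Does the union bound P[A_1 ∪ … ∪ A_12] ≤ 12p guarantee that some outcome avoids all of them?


Union bound: P[∪_{i=1}^{12} A_i] ≤ Σ_i P[A_i] ≤ 12·p = 12·(1/36) = 1/3.
Numerically: 1/3 ≈ 0.333333.
Is 1/3 < 1? YES.
Since P[∪ A_i] ≤ 1/3 < 1, the complement has P[∩ A_i^c] ≥ 1 − 1/3 = 2/3 > 0, so some outcome avoids every A_i.

12·p = 1/3 ≈ 0.333333; existence CERTIFIED by the union bound.


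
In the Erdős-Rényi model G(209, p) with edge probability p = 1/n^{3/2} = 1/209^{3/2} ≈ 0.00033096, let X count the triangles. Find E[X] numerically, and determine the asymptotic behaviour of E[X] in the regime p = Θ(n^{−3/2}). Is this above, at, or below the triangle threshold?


Number of potential triangles: C(209, 3) = 1499784.
Each occurs with probability p³ ≈ (0.00033096)³ ≈ 3.6252813e-11.
By linearity: E[X] = C(209, 3)·p³ ≈ 1499784 · 3.6252813e-11 ≈ 0.00005.
Since α = 3/2 > 1, p = c/n^{3/2} = o(1/n) is below the triangle threshold p ~ 1/n. Asymptotically E[X] ~ (c³/6)·n^{3(1−α)} = (1³/6)·n^{-1.5} → 0, so by Markov's inequality G has no triangles w.h.p.

E[X] ≈ 0.00005; in regime p = Θ(1/n^{3/2}) E[X] tends to 0 (below the triangle threshold p ~ 1/n).


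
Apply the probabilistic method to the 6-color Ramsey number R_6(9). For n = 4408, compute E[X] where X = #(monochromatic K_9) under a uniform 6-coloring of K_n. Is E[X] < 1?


E[X] = C(4408, 9) · 6^{1 − 36} = 1717362945146264156457459600 · 6^{−35} = 1717362945146264156457459600/1719070799748422591028658176.
As a reduced fraction: E[X] = 35778394690547169926197075/35813974994758803979763712 ≈ 0.9990.
Is E[X] < 1? YES.
Since E[X] < 1, there exists a 6-coloring of K_{4408} with no monochromatic K_9; hence R_6(9) > 4408.

E[X] = 35778394690547169926197075/35813974994758803979763712 ≈ 0.9990; E[X] < 1, so R_6(9) > 4408.


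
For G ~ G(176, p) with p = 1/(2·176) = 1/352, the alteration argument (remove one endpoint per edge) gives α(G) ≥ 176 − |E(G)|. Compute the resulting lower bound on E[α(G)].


E[|E(G)|] = C(176, 2)·p = 15400 · (1/352) = 175/4.
E[α(G)] ≥ n − E[|E(G)|] = 176 − 175/4 = 529/4.
Numerically: ≈ 132.250000.
(This is only a lower bound; the true E[α(G)] may be larger.)

E[α(G)] ≥ 529/4 ≈ 132.250000.


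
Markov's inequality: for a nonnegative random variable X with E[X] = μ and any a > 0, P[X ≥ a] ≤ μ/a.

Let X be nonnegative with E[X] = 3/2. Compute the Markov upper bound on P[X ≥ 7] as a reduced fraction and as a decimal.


μ = E[X] = 3/2, a = 7.
Markov: P[X ≥ 7] ≤ μ/a = (3/2)/7 = 3/14.
Numerically: ≈ 0.21429.
(Since a = 7 > μ = 1.50000, the bound 3/14 is < 1 and informative.)

P[X ≥ 7] ≤ 3/14 ≈ 0.21429.


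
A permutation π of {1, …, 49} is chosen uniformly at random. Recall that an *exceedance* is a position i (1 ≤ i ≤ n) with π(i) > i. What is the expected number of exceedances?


Write X = Σ_{i=1}^{49} X_i, where X_i = 1_{π(i) > i}.
For each fixed i, π(i) is uniform over {1, …, 49} (marginal of a uniform permutation), so P[π(i) > i] = (n − i)/n. Summing: Σ_{i=1}^{49} (n − i)/n = (0 + 1 + … + 48)/49 = 49(49 − 1)/(2·49) = (49 − 1)/2.
Hence E[X] = Σ_{i=1}^{49} (49 − i)/49 = 24 ≈ 24.0000.

E[X] = 24 = 24.0000.


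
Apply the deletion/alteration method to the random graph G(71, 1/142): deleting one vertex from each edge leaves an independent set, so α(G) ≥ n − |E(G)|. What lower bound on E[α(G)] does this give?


E[|E(G)|] = C(71, 2)·p = 2485 · (1/142) = 35/2.
E[α(G)] ≥ n − E[|E(G)|] = 71 − 35/2 = 107/2.
Numerically: ≈ 53.500.
(This is only a lower bound; the true E[α(G)] may be larger.)

E[α(G)] ≥ 107/2 ≈ 53.500.


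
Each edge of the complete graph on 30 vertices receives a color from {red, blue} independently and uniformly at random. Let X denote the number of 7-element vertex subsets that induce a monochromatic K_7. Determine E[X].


Let X = Σ_S X_S over the C(30, 7) = 2035800 subsets S of size 7, where X_S = 1 if the K_7 on S is monochromatic.
For a fixed S, the K_7 on S has C(7, 2) = 21 edges. P[all 21 edges red] = (1/2)^21, and likewise for blue, so P[monochromatic] = 2·(1/2)^21 = 2^{1 − 21} = 1/1048576.
By linearity: E[X] = C(30, 7) · 2^{1 − 21} = 2035800 · 1/1048576 = 254475/131072.
Numerically: E[X] ≈ 1.941490.

E[X] = C(30,7)·2^(1−C(7,2)) = 254475/131072 ≈ 1.941490.


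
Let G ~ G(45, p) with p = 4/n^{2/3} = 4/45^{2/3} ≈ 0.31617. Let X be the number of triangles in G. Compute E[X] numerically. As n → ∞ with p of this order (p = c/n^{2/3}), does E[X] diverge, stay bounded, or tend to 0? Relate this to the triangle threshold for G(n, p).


Number of potential triangles: C(45, 3) = 14190.
Each occurs with probability p³ ≈ (0.31617)³ ≈ 3.1604938e-02.
By linearity: E[X] = C(45, 3)·p³ ≈ 14190 · 3.1604938e-02 ≈ 448.47407.
Since α = 2/3 < 1, p = c/n^{2/3} ≫ 1/n is above the triangle threshold p ~ 1/n. Asymptotically E[X] ~ (c³/6)·n^{3(1−α)} = (4³/6)·n^{1} → ∞; triangles are abundant w.h.p.

E[X] ≈ 448.47407; in regime p = Θ(1/n^{2/3}) E[X] diverges (above the triangle threshold p ~ 1/n).


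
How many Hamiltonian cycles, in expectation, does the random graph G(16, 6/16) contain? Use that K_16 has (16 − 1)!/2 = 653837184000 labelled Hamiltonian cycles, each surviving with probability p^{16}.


K_16 has (16 − 1)!/2 = 653837184000 labelled Hamiltonian cycles.
For each such Hamiltonian cycle H, let X_H = 1 if all 16 edges of H are present in G. Then P[X_H = 1] = p^{16} = (3/8)^{16} = 43046721/281474976710656.
By linearity of expectation: E[X] = Σ_H E[X_H] = 653837184000 · p^{16} = 653837184000 · 43046721/281474976710656 = 27485885585032875/274877906944.
Numerically: E[X] ≈ 9.999e+04.

E[X] = 653837184000 · (3/8)^{16} = 27485885585032875/274877906944 ≈ 9.999e+04.


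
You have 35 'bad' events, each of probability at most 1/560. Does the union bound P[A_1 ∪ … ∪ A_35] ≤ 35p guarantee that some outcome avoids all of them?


Union bound: P[∪_{i=1}^{35} A_i] ≤ Σ_i P[A_i] ≤ 35·p = 35·(1/560) = 1/16.
Numerically: 1/16 ≈ 0.06250.
Is 1/16 < 1? YES.
Since P[∪ A_i] ≤ 1/16 < 1, the complement has P[∩ A_i^c] ≥ 1 − 1/16 = 15/16 > 0, so some outcome avoids every A_i.

35·p = 1/16 ≈ 0.06250; existence CERTIFIED by the union bound.


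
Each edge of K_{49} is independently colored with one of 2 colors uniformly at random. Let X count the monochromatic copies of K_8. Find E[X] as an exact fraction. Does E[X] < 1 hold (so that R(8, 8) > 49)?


E[X] = C(49, 8) · 2^{1 − 28} = 450978066 · 2^{−27} = 450978066/134217728.
As a reduced fraction: E[X] = 225489033/67108864 ≈ 3.3600.
Is E[X] < 1? NO.
Since E[X] ≥ 1, the first-moment bound is inconclusive at n = 49; it does NOT by itself certify R(8, 8) > 49.

E[X] = 225489033/67108864 ≈ 3.3600; E[X] ≥ 1; first-moment method inconclusive here.


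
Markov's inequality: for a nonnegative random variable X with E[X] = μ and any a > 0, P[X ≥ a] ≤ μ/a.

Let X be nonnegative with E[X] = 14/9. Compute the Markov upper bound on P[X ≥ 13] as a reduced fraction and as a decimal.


μ = E[X] = 14/9, a = 13.
Markov: P[X ≥ 13] ≤ μ/a = (14/9)/13 = 14/117.
Numerically: ≈ 0.120.
(Since a = 13 > μ = 1.556, the bound 14/117 is < 1 and informative.)

P[X ≥ 13] ≤ 14/117 ≈ 0.120.


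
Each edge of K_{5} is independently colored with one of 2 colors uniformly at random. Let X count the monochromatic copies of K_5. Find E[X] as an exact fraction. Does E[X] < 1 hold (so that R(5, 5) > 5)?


E[X] = C(5, 5) · 2^{1 − 10} = 1 · 2^{−9} = 1/512.
As a reduced fraction: E[X] = 1/512 ≈ 0.0019531.
Is E[X] < 1? YES.
Since E[X] < 1, there exists a 2-coloring of K_{5} with no monochromatic K_5; hence R(5, 5) > 5.

E[X] = 1/512 ≈ 0.0019531; E[X] < 1, so R(5, 5) > 5.


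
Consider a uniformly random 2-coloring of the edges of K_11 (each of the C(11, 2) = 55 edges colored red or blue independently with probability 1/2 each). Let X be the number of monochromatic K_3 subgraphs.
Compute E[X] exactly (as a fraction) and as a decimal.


Let X = Σ_S X_S over the C(11, 3) = 165 subsets S of size 3, where X_S = 1 if the K_3 on S is monochromatic.
For a fixed S, the K_3 on S has C(3, 2) = 3 edges. P[all 3 edges red] = (1/2)^3, and likewise for blue, so P[monochromatic] = 2·(1/2)^3 = 2^{1 − 3} = 1/4.
Summing: E[X] = C(11, 3) · 2^{1 − 3} = 165 · 1/4 = 165/4.
Numerically: E[X] ≈ 41.250000.

E[X] = C(11,3)·2^(1−C(3,2)) = 165/4 ≈ 41.250000.


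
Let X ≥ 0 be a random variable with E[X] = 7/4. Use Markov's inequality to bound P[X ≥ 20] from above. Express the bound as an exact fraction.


μ = E[X] = 7/4, a = 20.
Markov: P[X ≥ 20] ≤ μ/a = (7/4)/20 = 7/80.
Numerically: ≈ 0.087.
(Since a = 20 > μ = 1.750, the bound 7/80 is < 1 and informative.)

P[X ≥ 20] ≤ 7/80 ≈ 0.087.


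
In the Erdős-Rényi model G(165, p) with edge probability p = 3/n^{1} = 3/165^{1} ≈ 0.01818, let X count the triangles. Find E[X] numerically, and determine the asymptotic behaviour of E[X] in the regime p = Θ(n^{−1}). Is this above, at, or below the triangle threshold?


Number of potential triangles: C(165, 3) = 735130.
Each occurs with probability p³ ≈ (0.01818)³ ≈ 6.010518e-06.
By linearity: E[X] = C(165, 3)·p³ ≈ 735130 · 6.010518e-06 ≈ 4.4185.
Here α = 1, so p = 3/n is exactly at the triangle threshold p ~ 1/n. Asymptotically E[X] → c³/6 = 3³/6 = 9/2 ≈ 4.5000, a bounded constant. In this regime the triangle count is asymptotically Poisson(c³/6).

E[X] ≈ 4.4185; in regime p = Θ(1/n^{1}) E[X] stays bounded (at the triangle threshold p ~ 1/n).


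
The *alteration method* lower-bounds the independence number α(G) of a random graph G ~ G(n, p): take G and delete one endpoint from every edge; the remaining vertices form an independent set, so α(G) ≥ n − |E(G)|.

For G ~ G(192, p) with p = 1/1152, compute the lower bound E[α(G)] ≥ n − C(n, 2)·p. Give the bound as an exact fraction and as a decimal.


E[|E(G)|] = C(192, 2)·p = 18336 · (1/1152) = 191/12.
E[α(G)] ≥ n − E[|E(G)|] = 192 − 191/12 = 2113/12.
Numerically: ≈ 176.0833.
(This is only a lower bound; the true E[α(G)] may be larger.)

E[α(G)] ≥ 2113/12 ≈ 176.0833.


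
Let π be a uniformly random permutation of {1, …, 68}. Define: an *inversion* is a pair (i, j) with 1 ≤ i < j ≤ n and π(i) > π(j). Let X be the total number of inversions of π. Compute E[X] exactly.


Write X = Σ X_I over the C(68, 2) = 2278 pairs i < j, with X_I the indicator of one inversion.
There are 2278 indicators.
For each fixed pair i < j, the values π(i) and π(j) are two distinct elements of {1, …, 68} in uniformly random order; by symmetry P[π(i) > π(j)] = 1/2.
By linearity: E[X] = 2278 · (1/2) = C(68, 2) · (1/2) = 2278/2 = 1139 ≈ 1139.000.

E[X] = 1139 = 1139.000.


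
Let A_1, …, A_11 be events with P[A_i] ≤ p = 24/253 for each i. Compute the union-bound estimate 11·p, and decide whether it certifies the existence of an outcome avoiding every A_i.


Union bound: P[∪_{i=1}^{11} A_i] ≤ Σ_i P[A_i] ≤ 11·p = 11·(24/253) = 24/23.
Numerically: 24/23 ≈ 1.043478.
Is 24/23 < 1? NO.
Since the bound 24/23 is ≥ 1, the union bound is uninformative here; it does NOT by itself certify existence.

11·p = 24/23 ≈ 1.043478; existence NOT certified by the union bound.


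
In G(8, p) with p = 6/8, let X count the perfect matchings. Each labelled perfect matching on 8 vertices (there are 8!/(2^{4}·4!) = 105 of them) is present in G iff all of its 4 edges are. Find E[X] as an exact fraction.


K_8 has 8!/(2^{4}·4!) = 105 labelled perfect matchings.
For each such perfect matching H, let X_H = 1 if all 4 edges of H are present in G. Then P[X_H = 1] = p^{4} = (3/4)^{4} = 81/256.
By linearity: E[X] = Σ_H E[X_H] = 105 · p^{4} = 105 · 81/256 = 8505/256.
Numerically: E[X] ≈ 33.2227.

E[X] = 105 · (3/4)^{4} = 8505/256 ≈ 33.2227.


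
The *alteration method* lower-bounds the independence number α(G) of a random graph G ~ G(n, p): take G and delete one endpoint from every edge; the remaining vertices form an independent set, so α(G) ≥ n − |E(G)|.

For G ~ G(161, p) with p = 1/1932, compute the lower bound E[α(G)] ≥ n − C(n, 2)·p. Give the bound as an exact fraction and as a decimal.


E[|E(G)|] = C(161, 2)·p = 12880 · (1/1932) = 20/3.
E[α(G)] ≥ n − E[|E(G)|] = 161 − 20/3 = 463/3.
Numerically: ≈ 154.333333.
(This is only a lower bound; the true E[α(G)] may be larger.)

E[α(G)] ≥ 463/3 ≈ 154.333333.


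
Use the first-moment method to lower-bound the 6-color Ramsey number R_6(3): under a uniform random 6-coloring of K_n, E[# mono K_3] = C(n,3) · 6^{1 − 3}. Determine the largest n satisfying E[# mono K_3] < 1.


We need C(n, 3) · 6^{1 − 3} < 1, i.e. C(n, 3) < 6^{3 − 1} = 36.
Check values of n near the boundary:
  n = 3: C(3, 3) = 1; 1 < 36? YES
  n = 4: C(4, 3) = 4; 4 < 36? YES
  n = 5: C(5, 3) = 10; 10 < 36? YES
  n = 6: C(6, 3) = 20; 20 < 36? YES
  n = 7: C(7, 3) = 35; 35 < 36? YES
  n = 8: C(8, 3) = 56; 56 < 36? NO
  n = 9: C(9, 3) = 84; 84 < 36? NO
  n = 10: C(10, 3) = 120; 120 < 36? NO
The largest n with C(n, 3) < 36 is n = 7 (where E[X] = 35/36 ≈ 0.97222). Hence R_6(3) > 7, i.e. R_6(3) ≥ 8.

Largest n = 7; hence R_6(3) > 7.


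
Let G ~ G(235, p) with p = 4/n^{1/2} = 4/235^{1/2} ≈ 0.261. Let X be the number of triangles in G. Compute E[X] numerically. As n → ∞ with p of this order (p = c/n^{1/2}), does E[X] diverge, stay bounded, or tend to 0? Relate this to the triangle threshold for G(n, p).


Number of potential triangles: C(235, 3) = 2135445.
Each occurs with probability p³ ≈ (0.261)³ ≈ 1.77655e-02.
By linearity: E[X] = C(235, 3)·p³ ≈ 2135445 · 1.77655e-02 ≈ 37937.313.
Since α = 1/2 < 1, p = c/n^{1/2} ≫ 1/n is above the triangle threshold p ~ 1/n. Asymptotically E[X] ~ (c³/6)·n^{3(1−α)} = (4³/6)·n^{1.5} → ∞; triangles are abundant w.h.p.

E[X] ≈ 37937.313; in regime p = Θ(1/n^{1/2}) E[X] diverges (above the triangle threshold p ~ 1/n).


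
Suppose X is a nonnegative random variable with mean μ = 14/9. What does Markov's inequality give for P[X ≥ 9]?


μ = E[X] = 14/9, a = 9.
Markov: P[X ≥ 9] ≤ μ/a = (14/9)/9 = 14/81.
Numerically: ≈ 0.172840.
(Since a = 9 > μ = 1.555556, the bound 14/81 is < 1 and informative.)

P[X ≥ 9] ≤ 14/81 ≈ 0.172840.


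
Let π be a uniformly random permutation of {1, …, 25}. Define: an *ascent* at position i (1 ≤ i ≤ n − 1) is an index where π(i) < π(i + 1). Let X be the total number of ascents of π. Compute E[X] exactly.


Write X = Σ X_I over i = 1, …, 24, with X_I the indicator of one ascent.
There are 24 indicators.
For each fixed i, the pair (π(i), π(i+1)) is a uniformly random ordered pair of distinct values from {1, …, 25}; by symmetry P[π(i) < π(i+1)] = 1/2.
By linearity: E[X] = 24 · (1/2) = (25 − 1) · (1/2) = 12 ≈ 12.000.

E[X] = 12 = 12.000.


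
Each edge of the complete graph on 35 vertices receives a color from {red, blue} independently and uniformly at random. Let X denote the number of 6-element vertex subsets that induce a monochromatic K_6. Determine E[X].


Let X = Σ_S X_S over the C(35, 6) = 1623160 subsets S of size 6, where X_S = 1 if the K_6 on S is monochromatic.
For a fixed S, the K_6 on S has C(6, 2) = 15 edges. P[all 15 edges red] = (1/2)^15, and likewise for blue, so P[monochromatic] = 2·(1/2)^15 = 2^{1 − 15} = 1/16384.
Summing: E[X] = C(35, 6) · 2^{1 − 15} = 1623160 · 1/16384 = 202895/2048.
Numerically: E[X] ≈ 99.06982.

E[X] = C(35,6)·2^(1−C(6,2)) = 202895/2048 ≈ 99.06982.


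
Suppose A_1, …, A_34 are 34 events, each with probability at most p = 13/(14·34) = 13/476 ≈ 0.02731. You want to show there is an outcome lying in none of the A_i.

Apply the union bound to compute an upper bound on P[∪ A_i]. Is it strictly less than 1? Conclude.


Union bound: P[∪_{i=1}^{34} A_i] ≤ Σ_i P[A_i] ≤ 34·p = 34·(13/476) = 13/14.
Numerically: 13/14 ≈ 0.92857.
Is 13/14 < 1? YES.
Since P[∪ A_i] ≤ 13/14 < 1, the complement has P[∩ A_i^c] ≥ 1 − 13/14 = 1/14 > 0, so some outcome avoids every A_i.

34·p = 13/14 ≈ 0.92857; existence CERTIFIED by the union bound.


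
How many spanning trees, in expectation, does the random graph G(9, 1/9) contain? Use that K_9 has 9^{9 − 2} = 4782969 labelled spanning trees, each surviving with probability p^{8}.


K_9 has 9^{9 − 2} = 4782969 labelled spanning trees.
For each such spanning tree H, let X_H = 1 if all 8 edges of H are present in G. Then P[X_H = 1] = p^{8} = (1/9)^{8} = 1/43046721.
By linearity: E[X] = Σ_H E[X_H] = 4782969 · p^{8} = 4782969 · 1/43046721 = 1/9.
Numerically: E[X] ≈ 0.111.

E[X] = 4782969 · (1/9)^{8} = 1/9 ≈ 0.111.


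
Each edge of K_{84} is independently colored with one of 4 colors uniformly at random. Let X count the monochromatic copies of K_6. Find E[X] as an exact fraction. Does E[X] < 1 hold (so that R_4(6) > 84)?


E[X] = C(84, 6) · 4^{1 − 15} = 406481544 · 4^{−14} = 406481544/268435456.
As a reduced fraction: E[X] = 50810193/33554432 ≈ 1.5142618.
Is E[X] < 1? NO.
Since E[X] ≥ 1, the first-moment bound is inconclusive at n = 84; it does NOT by itself certify R_4(6) > 84.

E[X] = 50810193/33554432 ≈ 1.5142618; E[X] ≥ 1; first-moment method inconclusive here.


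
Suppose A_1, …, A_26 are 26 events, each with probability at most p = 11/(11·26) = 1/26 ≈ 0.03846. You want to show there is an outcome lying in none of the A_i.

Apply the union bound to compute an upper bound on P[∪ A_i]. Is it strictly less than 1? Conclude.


Union bound: P[∪_{i=1}^{26} A_i] ≤ Σ_i P[A_i] ≤ 26·p = 26·(1/26) = 1.
Numerically: 1 ≈ 1.00000.
Is 1 < 1? NO.
Since the bound 1 is ≥ 1, the union bound is uninformative here; it does NOT by itself certify existence.

26·p = 1 ≈ 1.00000; existence NOT certified by the union bound.


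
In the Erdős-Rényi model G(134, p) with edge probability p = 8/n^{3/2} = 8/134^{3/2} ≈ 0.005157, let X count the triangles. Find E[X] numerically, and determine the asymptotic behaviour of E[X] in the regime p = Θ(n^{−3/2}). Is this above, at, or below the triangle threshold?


Number of potential triangles: C(134, 3) = 392084.
Each occurs with probability p³ ≈ (0.005157)³ ≈ 1.371824e-07.
By linearity: E[X] = C(134, 3)·p³ ≈ 392084 · 1.371824e-07 ≈ 0.0538.
Since α = 3/2 > 1, p = c/n^{3/2} = o(1/n) is below the triangle threshold p ~ 1/n. Asymptotically E[X] ~ (c³/6)·n^{3(1−α)} = (8³/6)·n^{-1.5} → 0, so by Markov's inequality G has no triangles w.h.p.

E[X] ≈ 0.0538; in regime p = Θ(1/n^{3/2}) E[X] tends to 0 (below the triangle threshold p ~ 1/n).


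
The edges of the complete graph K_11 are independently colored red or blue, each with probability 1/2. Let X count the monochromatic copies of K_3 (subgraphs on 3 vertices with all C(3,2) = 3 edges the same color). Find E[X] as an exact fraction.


Let X = Σ_S X_S over the C(11, 3) = 165 subsets S of size 3, where X_S = 1 if the K_3 on S is monochromatic.
For a fixed S, the K_3 on S has C(3, 2) = 3 edges. P[all 3 edges red] = (1/2)^3, and likewise for blue, so P[monochromatic] = 2·(1/2)^3 = 2^{1 − 3} = 1/4.
By linearity: E[X] = C(11, 3) · 2^{1 − 3} = 165 · 1/4 = 165/4.
Numerically: E[X] ≈ 41.250.

E[X] = C(11,3)·2^(1−C(3,2)) = 165/4 ≈ 41.250.


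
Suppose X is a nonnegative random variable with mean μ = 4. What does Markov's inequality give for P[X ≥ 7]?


μ = E[X] = 4, a = 7.
Markov: P[X ≥ 7] ≤ μ/a = (4)/7 = 4/7.
Numerically: ≈ 0.571.
(Since a = 7 > μ = 4.000, the bound 4/7 is < 1 and informative.)

P[X ≥ 7] ≤ 4/7 ≈ 0.571.


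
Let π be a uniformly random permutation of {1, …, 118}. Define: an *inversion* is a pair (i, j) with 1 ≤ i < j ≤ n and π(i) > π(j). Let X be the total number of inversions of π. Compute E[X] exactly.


Write X = Σ X_I over the C(118, 2) = 6903 pairs i < j, with X_I the indicator of one inversion.
There are 6903 indicators.
For each fixed pair i < j, the values π(i) and π(j) are two distinct elements of {1, …, 118} in uniformly random order; by symmetry P[π(i) > π(j)] = 1/2.
By linearity: E[X] = 6903 · (1/2) = C(118, 2) · (1/2) = 6903/2 = 6903/2 ≈ 3451.500000.

E[X] = 6903/2 = 3451.500000.


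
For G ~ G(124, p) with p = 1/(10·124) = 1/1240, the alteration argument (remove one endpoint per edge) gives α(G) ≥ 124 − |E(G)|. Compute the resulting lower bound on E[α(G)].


E[|E(G)|] = C(124, 2)·p = 7626 · (1/1240) = 123/20.
E[α(G)] ≥ n − E[|E(G)|] = 124 − 123/20 = 2357/20.
Numerically: ≈ 117.8500.
(This is only a lower bound; the true E[α(G)] may be larger.)

E[α(G)] ≥ 2357/20 ≈ 117.8500.


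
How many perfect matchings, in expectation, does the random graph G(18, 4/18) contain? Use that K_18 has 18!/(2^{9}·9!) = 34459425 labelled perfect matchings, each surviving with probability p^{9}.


K_18 has 18!/(2^{9}·9!) = 34459425 labelled perfect matchings.
For each such perfect matching H, let X_H = 1 if all 9 edges of H are present in G. Then P[X_H = 1] = p^{9} = (2/9)^{9} = 512/387420489.
By linearity: E[X] = Σ_H E[X_H] = 34459425 · p^{9} = 34459425 · 512/387420489 = 217817600/4782969.
Numerically: E[X] ≈ 45.5402.

E[X] = 34459425 · (2/9)^{9} = 217817600/4782969 ≈ 45.5402.


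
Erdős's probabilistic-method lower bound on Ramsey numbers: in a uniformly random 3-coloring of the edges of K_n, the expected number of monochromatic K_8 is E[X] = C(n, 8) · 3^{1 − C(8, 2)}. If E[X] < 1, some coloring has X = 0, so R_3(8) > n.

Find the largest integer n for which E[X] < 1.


We need C(n, 8) · 3^{1 − 28} < 1, i.e. C(n, 8) < 3^{28 − 1} = 7625597484987.
Check values of n near the boundary:
  n = 154: C(154, 8) = 6521818990995; 6521818990995 < 7625597484987? YES
  n = 155: C(155, 8) = 6876747915675; 6876747915675 < 7625597484987? YES
  n = 156: C(156, 8) = 7248464019225; 7248464019225 < 7625597484987? YES
  n = 157: C(157, 8) = 7637643295425; 7637643295425 < 7625597484987? NO
The largest n with C(n, 8) < 7625597484987 is n = 156 (where E[X] = 805384891025/847288609443 ≈ 0.95054). Hence R_3(8) > 156, i.e. R_3(8) ≥ 157.

Largest n = 156; hence R_3(8) > 156.


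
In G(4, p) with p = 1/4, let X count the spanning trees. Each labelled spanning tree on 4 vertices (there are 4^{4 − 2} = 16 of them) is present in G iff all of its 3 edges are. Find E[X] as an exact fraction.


K_4 has 4^{4 − 2} = 16 labelled spanning trees.
For each such spanning tree H, let X_H = 1 if all 3 edges of H are present in G. Then P[X_H = 1] = p^{3} = (1/4)^{3} = 1/64.
By linearity of expectation: E[X] = Σ_H E[X_H] = 16 · p^{3} = 16 · 1/64 = 1/4.
Numerically: E[X] ≈ 0.25.

E[X] = 16 · (1/4)^{3} = 1/4 ≈ 0.25.


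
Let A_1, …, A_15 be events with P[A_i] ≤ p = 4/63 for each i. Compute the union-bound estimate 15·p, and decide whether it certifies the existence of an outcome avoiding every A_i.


Union bound: P[∪_{i=1}^{15} A_i] ≤ Σ_i P[A_i] ≤ 15·p = 15·(4/63) = 20/21.
Numerically: 20/21 ≈ 0.95238.
Is 20/21 < 1? YES.
Since P[∪ A_i] ≤ 20/21 < 1, the complement has P[∩ A_i^c] ≥ 1 − 20/21 = 1/21 > 0, so some outcome avoids every A_i.

15·p = 20/21 ≈ 0.95238; existence CERTIFIED by the union bound.


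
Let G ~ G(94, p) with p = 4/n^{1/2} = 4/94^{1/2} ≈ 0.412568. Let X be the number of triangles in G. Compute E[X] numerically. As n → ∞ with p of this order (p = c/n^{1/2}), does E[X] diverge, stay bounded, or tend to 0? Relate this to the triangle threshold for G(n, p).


Number of potential triangles: C(94, 3) = 134044.
Each occurs with probability p³ ≈ (0.412568)³ ≈ 7.02244253e-02.
By linearity: E[X] = C(94, 3)·p³ ≈ 134044 · 7.02244253e-02 ≈ 9413.162862.
Since α = 1/2 < 1, p = c/n^{1/2} ≫ 1/n is above the triangle threshold p ~ 1/n. Asymptotically E[X] ~ (c³/6)·n^{3(1−α)} = (4³/6)·n^{1.5} → ∞; triangles are abundant w.h.p.

E[X] ≈ 9413.162862; in regime p = Θ(1/n^{1/2}) E[X] diverges (above the triangle threshold p ~ 1/n).


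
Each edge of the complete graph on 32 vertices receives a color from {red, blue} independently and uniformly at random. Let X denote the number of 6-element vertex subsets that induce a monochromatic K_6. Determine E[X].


Let X = Σ_S X_S over the C(32, 6) = 906192 subsets S of size 6, where X_S = 1 if the K_6 on S is monochromatic.
For a fixed S, the K_6 on S has C(6, 2) = 15 edges. P[all 15 edges red] = (1/2)^15, and likewise for blue, so P[monochromatic] = 2·(1/2)^15 = 2^{1 − 15} = 1/16384.
By linearity of expectation: E[X] = C(32, 6) · 2^{1 − 15} = 906192 · 1/16384 = 56637/1024.
Numerically: E[X] ≈ 55.3096.

E[X] = C(32,6)·2^(1−C(6,2)) = 56637/1024 ≈ 55.3096.


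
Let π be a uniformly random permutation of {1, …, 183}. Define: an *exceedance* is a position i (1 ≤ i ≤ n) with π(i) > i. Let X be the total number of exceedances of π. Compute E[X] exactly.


Write X = Σ_{i=1}^{183} X_i, where X_i = 1_{π(i) > i}.
For each fixed i, π(i) is uniform over {1, …, 183} (marginal of a uniform permutation), so P[π(i) > i] = (n − i)/n. Summing: Σ_{i=1}^{183} (n − i)/n = (0 + 1 + … + 182)/183 = 183(183 − 1)/(2·183) = (183 − 1)/2.
Hence E[X] = Σ_{i=1}^{183} (183 − i)/183 = 91 ≈ 91.000000.

E[X] = 91 = 91.000000.


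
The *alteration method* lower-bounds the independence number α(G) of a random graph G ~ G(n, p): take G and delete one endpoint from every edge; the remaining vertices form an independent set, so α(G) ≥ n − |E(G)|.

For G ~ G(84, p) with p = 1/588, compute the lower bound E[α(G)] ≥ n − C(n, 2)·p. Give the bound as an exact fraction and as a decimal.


E[|E(G)|] = C(84, 2)·p = 3486 · (1/588) = 83/14.
E[α(G)] ≥ n − E[|E(G)|] = 84 − 83/14 = 1093/14.
Numerically: ≈ 78.0714.
(This is only a lower bound; the true E[α(G)] may be larger.)

E[α(G)] ≥ 1093/14 ≈ 78.0714.


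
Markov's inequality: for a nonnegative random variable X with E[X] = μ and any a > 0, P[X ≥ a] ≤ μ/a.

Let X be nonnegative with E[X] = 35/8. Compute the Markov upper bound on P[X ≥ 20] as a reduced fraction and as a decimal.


μ = E[X] = 35/8, a = 20.
Markov: P[X ≥ 20] ≤ μ/a = (35/8)/20 = 7/32.
Numerically: ≈ 0.2188.
(Since a = 20 > μ = 4.3750, the bound 7/32 is < 1 and informative.)

P[X ≥ 20] ≤ 7/32 ≈ 0.2188.


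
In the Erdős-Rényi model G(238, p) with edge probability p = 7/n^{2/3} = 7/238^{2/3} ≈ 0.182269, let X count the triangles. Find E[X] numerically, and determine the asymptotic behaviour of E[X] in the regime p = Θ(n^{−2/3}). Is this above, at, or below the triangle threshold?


Number of potential triangles: C(238, 3) = 2218636.
Each occurs with probability p³ ≈ (0.182269)³ ≈ 6.05536332e-03.
By linearity: E[X] = C(238, 3)·p³ ≈ 2218636 · 6.05536332e-03 ≈ 13434.647059.
Since α = 2/3 < 1, p = c/n^{2/3} ≫ 1/n is above the triangle threshold p ~ 1/n. Asymptotically E[X] ~ (c³/6)·n^{3(1−α)} = (7³/6)·n^{1} → ∞; triangles are abundant w.h.p.

E[X] ≈ 13434.647059; in regime p = Θ(1/n^{2/3}) E[X] diverges (above the triangle threshold p ~ 1/n).
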